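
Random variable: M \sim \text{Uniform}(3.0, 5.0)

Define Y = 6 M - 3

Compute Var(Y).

For Y = aM + b: Var(Y) = a² * Var(M)
Var(M) = (5 - 3)^2/12 = 0.33333333
Var(Y) = 6² * 0.33333333 = 36 * 0.33333333 = 12

12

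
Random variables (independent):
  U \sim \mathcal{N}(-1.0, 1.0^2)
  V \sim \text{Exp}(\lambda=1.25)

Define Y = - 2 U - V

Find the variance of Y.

For independent RVs: Var(aX + bY) = a²Var(X) + b²Var(Y)
Var(U) = 1
Var(V) = 0.64
Var(Y) = (-2)²*1 + (-1)²*0.64
= 4*1 + 1*0.64 = 4.64

4.64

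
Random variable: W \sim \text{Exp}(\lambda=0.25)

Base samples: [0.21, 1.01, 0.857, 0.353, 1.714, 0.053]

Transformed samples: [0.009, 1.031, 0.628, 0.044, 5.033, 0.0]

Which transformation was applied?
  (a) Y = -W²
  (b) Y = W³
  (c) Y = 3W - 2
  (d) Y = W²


Checking option (b) Y = W³:
  W = 0.21 -> Y = 0.009 ✓
  W = 1.01 -> Y = 1.031 ✓
  W = 0.857 -> Y = 0.628 ✓
All samples match this transformation.

(b) W³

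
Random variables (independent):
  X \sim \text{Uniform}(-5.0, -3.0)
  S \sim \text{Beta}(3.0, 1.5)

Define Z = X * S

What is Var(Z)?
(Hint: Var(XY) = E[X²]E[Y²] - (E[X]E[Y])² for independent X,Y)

Var(XY) = E[X²]E[Y²] - (E[X]E[Y])²
E[X] = -4, Var(X) = 0.33333333
E[S] = 0.66666667, Var(S) = 0.04040404
E[X²] = 0.33333333 + (-4)² = 16.333333
E[S²] = 0.04040404 + 0.66666667² = 0.48484848
Var(Z) = 16.333333*0.48484848 - (-4*0.66666667)²
= 7.9191919 - 7.1111111 = 0.80808081

0.80808081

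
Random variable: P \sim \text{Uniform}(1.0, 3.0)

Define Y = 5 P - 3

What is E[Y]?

For Y = 5P - 3:
E[Y] = 5 * E[P] - 3
E[P] = (1 + 3)/2 = 2
E[Y] = 5 * 2 - 3 = 7

7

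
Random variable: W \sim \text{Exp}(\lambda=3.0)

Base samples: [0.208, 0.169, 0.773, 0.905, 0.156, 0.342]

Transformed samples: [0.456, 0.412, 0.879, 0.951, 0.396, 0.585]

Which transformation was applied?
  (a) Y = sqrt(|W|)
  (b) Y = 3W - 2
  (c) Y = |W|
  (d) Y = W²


Checking option (a) Y = sqrt(|W|):
  W = 0.208 -> Y = 0.456 ✓
  W = 0.169 -> Y = 0.412 ✓
  W = 0.773 -> Y = 0.879 ✓
All samples match this transformation.

(a) sqrt(|W|)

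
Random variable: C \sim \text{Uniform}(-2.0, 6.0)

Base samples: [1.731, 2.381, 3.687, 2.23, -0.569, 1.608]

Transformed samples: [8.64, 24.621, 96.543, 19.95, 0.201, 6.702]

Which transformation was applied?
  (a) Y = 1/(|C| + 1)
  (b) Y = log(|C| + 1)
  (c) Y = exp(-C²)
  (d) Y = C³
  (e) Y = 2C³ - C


Checking option (e) Y = 2C³ - C:
  C = 1.731 -> Y = 8.64 ✓
  C = 2.381 -> Y = 24.621 ✓
  C = 3.687 -> Y = 96.543 ✓
All samples match this transformation.

(e) 2C³ - C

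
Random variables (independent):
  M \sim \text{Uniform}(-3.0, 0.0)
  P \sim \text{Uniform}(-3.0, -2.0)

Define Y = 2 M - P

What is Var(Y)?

For independent RVs: Var(aX + bY) = a²Var(X) + b²Var(Y)
Var(M) = 0.75
Var(P) = 0.083333333
Var(Y) = 2²*0.75 + (-1)²*0.083333333
= 4*0.75 + 1*0.083333333 = 3.0833333

3.0833333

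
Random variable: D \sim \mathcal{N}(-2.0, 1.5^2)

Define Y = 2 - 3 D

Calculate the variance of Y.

For Y = aD + b: Var(Y) = a² * Var(D)
Var(D) = 1.5^2 = 2.25
Var(Y) = (-3)² * 2.25 = 9 * 2.25 = 20.25

20.25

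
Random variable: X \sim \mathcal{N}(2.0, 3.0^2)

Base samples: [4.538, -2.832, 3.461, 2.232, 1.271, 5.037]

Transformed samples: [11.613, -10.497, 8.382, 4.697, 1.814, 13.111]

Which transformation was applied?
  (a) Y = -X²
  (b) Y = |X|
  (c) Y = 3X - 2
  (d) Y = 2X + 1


Checking option (c) Y = 3X - 2:
  X = 4.538 -> Y = 11.613 ✓
  X = -2.832 -> Y = -10.497 ✓
  X = 3.461 -> Y = 8.382 ✓
All samples match this transformation.

(c) 3X - 2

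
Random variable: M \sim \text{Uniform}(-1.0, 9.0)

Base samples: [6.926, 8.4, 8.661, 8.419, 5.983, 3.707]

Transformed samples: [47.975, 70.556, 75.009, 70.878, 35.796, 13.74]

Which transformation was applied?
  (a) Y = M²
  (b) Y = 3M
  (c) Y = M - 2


Checking option (a) Y = M²:
  M = 6.926 -> Y = 47.975 ✓
  M = 8.4 -> Y = 70.556 ✓
  M = 8.661 -> Y = 75.009 ✓
All samples match this transformation.

(a) M²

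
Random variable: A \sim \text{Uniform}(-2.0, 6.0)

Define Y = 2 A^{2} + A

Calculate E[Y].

E[Y] = 2*E[A²] + 1*E[A]
E[A] = 2
E[A²] = Var(A) + (E[A])² = 5.3333333 + 4 = 9.3333333
E[Y] = 2*9.3333333 + 1*2 = 20.666667

20.666667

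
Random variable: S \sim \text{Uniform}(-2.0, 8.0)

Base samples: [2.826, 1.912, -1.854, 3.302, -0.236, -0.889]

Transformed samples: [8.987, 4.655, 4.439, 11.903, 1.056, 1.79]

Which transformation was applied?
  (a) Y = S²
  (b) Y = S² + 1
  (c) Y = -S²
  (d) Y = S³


Checking option (b) Y = S² + 1:
  S = 2.826 -> Y = 8.987 ✓
  S = 1.912 -> Y = 4.655 ✓
  S = -1.854 -> Y = 4.439 ✓
All samples match this transformation.

(b) S² + 1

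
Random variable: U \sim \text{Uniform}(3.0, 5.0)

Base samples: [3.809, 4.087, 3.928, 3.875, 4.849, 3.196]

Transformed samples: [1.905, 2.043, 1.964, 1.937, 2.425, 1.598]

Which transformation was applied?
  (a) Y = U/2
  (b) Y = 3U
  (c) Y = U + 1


Checking option (a) Y = U/2:
  U = 3.809 -> Y = 1.905 ✓
  U = 4.087 -> Y = 2.043 ✓
  U = 3.928 -> Y = 1.964 ✓
All samples match this transformation.

(a) U/2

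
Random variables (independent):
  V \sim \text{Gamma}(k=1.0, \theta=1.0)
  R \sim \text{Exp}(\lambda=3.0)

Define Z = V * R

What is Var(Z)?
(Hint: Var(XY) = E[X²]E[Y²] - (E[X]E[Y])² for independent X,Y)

Var(XY) = E[X²]E[Y²] - (E[X]E[Y])²
E[V] = 1, Var(V) = 1
E[R] = 0.33333333, Var(R) = 0.11111111
E[V²] = 1 + 1² = 2
E[R²] = 0.11111111 + 0.33333333² = 0.22222222
Var(Z) = 2*0.22222222 - (1*0.33333333)²
= 0.44444444 - 0.11111111 = 0.33333333

0.33333333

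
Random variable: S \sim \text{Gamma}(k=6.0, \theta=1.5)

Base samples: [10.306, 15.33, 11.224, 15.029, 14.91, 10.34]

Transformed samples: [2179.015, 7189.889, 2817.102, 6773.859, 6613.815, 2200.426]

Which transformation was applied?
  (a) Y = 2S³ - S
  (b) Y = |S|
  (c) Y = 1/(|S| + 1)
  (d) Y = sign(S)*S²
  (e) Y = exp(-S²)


Checking option (a) Y = 2S³ - S:
  S = 10.306 -> Y = 2179.015 ✓
  S = 15.33 -> Y = 7189.889 ✓
  S = 11.224 -> Y = 2817.102 ✓
All samples match this transformation.

(a) 2S³ - S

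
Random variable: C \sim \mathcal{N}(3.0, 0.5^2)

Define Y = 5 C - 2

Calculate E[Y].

For Y = 5C - 2:
E[Y] = 5 * E[C] - 2
E[C] = 3.0 = 3
E[Y] = 5 * 3 - 2 = 13

13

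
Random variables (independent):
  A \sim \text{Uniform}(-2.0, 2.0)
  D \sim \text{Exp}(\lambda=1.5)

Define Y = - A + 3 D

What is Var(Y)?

For independent RVs: Var(aX + bY) = a²Var(X) + b²Var(Y)
Var(A) = 1.3333333
Var(D) = 0.44444444
Var(Y) = (-1)²*1.3333333 + 3²*0.44444444
= 1*1.3333333 + 9*0.44444444 = 5.3333333

5.3333333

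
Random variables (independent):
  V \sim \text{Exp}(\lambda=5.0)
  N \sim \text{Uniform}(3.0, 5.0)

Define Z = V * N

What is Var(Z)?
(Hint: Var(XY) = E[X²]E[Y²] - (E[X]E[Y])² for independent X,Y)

Var(XY) = E[X²]E[Y²] - (E[X]E[Y])²
E[V] = 0.2, Var(V) = 0.04
E[N] = 4, Var(N) = 0.33333333
E[V²] = 0.04 + 0.2² = 0.08
E[N²] = 0.33333333 + 4² = 16.333333
Var(Z) = 0.08*16.333333 - (0.2*4)²
= 1.3066667 - 0.64 = 0.66666667

0.66666667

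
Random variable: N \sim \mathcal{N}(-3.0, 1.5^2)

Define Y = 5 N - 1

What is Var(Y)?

For Y = aN + b: Var(Y) = a² * Var(N)
Var(N) = 1.5^2 = 2.25
Var(Y) = 5² * 2.25 = 25 * 2.25 = 56.25

56.25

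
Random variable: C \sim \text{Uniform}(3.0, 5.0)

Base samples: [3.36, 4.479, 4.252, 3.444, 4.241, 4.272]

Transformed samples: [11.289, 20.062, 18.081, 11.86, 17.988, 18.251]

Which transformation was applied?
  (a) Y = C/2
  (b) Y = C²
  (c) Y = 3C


Checking option (b) Y = C²:
  C = 3.36 -> Y = 11.289 ✓
  C = 4.479 -> Y = 20.062 ✓
  C = 4.252 -> Y = 18.081 ✓
All samples match this transformation.

(b) C²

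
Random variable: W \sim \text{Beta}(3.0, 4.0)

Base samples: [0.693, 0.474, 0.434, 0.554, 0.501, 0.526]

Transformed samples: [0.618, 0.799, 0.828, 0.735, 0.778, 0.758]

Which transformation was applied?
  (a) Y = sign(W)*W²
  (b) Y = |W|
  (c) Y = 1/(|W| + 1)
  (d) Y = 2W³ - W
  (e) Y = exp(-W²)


Checking option (e) Y = exp(-W²):
  W = 0.693 -> Y = 0.618 ✓
  W = 0.474 -> Y = 0.799 ✓
  W = 0.434 -> Y = 0.828 ✓
All samples match this transformation.

(e) exp(-W²)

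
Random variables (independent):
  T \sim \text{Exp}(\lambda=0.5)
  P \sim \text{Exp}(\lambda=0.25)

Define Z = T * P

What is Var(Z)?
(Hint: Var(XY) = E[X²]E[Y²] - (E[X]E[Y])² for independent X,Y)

Var(XY) = E[X²]E[Y²] - (E[X]E[Y])²
E[T] = 2, Var(T) = 4
E[P] = 4, Var(P) = 16
E[T²] = 4 + 2² = 8
E[P²] = 16 + 4² = 32
Var(Z) = 8*32 - (2*4)²
= 256 - 64 = 192

192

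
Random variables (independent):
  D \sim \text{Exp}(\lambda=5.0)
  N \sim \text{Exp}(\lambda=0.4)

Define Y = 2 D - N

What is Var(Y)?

For independent RVs: Var(aX + bY) = a²Var(X) + b²Var(Y)
Var(D) = 0.04
Var(N) = 6.25
Var(Y) = 2²*0.04 + (-1)²*6.25
= 4*0.04 + 1*6.25 = 6.41

6.41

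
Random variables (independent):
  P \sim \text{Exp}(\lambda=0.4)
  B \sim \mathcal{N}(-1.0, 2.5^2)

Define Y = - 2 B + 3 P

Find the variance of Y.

For independent RVs: Var(aX + bY) = a²Var(X) + b²Var(Y)
Var(P) = 6.25
Var(B) = 6.25
Var(Y) = 3²*6.25 + (-2)²*6.25
= 9*6.25 + 4*6.25 = 81.25

81.25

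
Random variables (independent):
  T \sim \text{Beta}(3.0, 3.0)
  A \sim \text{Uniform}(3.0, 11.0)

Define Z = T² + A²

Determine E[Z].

E[Z] = E[T²] + E[A²]
E[T²] = Var(T) + E[T]² = 0.035714286 + 0.25 = 0.28571429
E[A²] = Var(A) + E[A]² = 5.3333333 + 49 = 54.333333
E[Z] = 0.28571429 + 54.333333 = 54.619048

54.619048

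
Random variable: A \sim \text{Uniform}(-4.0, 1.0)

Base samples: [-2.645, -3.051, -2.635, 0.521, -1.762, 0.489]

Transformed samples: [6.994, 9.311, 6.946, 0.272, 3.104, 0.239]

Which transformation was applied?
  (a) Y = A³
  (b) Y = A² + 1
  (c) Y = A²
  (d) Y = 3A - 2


Checking option (c) Y = A²:
  A = -2.645 -> Y = 6.994 ✓
  A = -3.051 -> Y = 9.311 ✓
  A = -2.635 -> Y = 6.946 ✓
All samples match this transformation.

(c) A²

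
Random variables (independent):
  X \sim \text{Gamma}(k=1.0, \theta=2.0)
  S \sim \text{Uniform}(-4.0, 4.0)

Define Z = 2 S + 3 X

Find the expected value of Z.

E[Z] = 3*E[X] + 2*E[S]
E[X] = 2
E[S] = 0
E[Z] = 3*2 + 2*0 = 6

6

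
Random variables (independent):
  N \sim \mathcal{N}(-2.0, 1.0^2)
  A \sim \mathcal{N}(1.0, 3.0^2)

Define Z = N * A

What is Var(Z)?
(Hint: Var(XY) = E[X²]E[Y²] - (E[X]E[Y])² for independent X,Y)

Var(XY) = E[X²]E[Y²] - (E[X]E[Y])²
E[N] = -2, Var(N) = 1
E[A] = 1, Var(A) = 9
E[N²] = 1 + (-2)² = 5
E[A²] = 9 + 1² = 10
Var(Z) = 5*10 - (-2*1)²
= 50 - 4 = 46

46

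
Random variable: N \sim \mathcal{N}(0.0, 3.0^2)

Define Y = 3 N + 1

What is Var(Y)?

For Y = aN + b: Var(Y) = a² * Var(N)
Var(N) = 3.0^2 = 9
Var(Y) = 3² * 9 = 9 * 9 = 81

81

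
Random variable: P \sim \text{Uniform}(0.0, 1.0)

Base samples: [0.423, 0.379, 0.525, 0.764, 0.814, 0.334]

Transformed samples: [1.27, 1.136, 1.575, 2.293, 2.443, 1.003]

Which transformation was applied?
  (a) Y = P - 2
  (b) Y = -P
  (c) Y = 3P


Checking option (c) Y = 3P:
  P = 0.423 -> Y = 1.27 ✓
  P = 0.379 -> Y = 1.136 ✓
  P = 0.525 -> Y = 1.575 ✓
All samples match this transformation.

(c) 3P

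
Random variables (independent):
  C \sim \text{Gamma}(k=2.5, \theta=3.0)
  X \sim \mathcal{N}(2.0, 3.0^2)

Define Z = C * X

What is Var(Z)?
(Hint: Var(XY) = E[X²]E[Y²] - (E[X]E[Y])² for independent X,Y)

Var(XY) = E[X²]E[Y²] - (E[X]E[Y])²
E[C] = 7.5, Var(C) = 22.5
E[X] = 2, Var(X) = 9
E[C²] = 22.5 + 7.5² = 78.75
E[X²] = 9 + 2² = 13
Var(Z) = 78.75*13 - (7.5*2)²
= 1023.75 - 225 = 798.75

798.75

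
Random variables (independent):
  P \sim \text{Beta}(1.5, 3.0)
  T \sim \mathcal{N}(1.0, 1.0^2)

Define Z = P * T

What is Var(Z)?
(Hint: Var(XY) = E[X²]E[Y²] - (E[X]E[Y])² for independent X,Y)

Var(XY) = E[X²]E[Y²] - (E[X]E[Y])²
E[P] = 0.33333333, Var(P) = 0.04040404
E[T] = 1, Var(T) = 1
E[P²] = 0.04040404 + 0.33333333² = 0.15151515
E[T²] = 1 + 1² = 2
Var(Z) = 0.15151515*2 - (0.33333333*1)²
= 0.3030303 - 0.11111111 = 0.19191919

0.19191919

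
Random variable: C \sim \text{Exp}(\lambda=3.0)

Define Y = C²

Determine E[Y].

E[C²] = Var(C) + (E[C])² = 0.11111111 + 0.11111111 = 0.22222222

0.22222222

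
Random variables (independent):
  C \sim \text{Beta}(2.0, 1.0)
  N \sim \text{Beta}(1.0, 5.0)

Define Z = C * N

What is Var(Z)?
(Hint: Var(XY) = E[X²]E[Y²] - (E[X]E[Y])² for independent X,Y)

Var(XY) = E[X²]E[Y²] - (E[X]E[Y])²
E[C] = 0.66666667, Var(C) = 0.055555556
E[N] = 0.16666667, Var(N) = 0.01984127
E[C²] = 0.055555556 + 0.66666667² = 0.5
E[N²] = 0.01984127 + 0.16666667² = 0.047619048
Var(Z) = 0.5*0.047619048 - (0.66666667*0.16666667)²
= 0.023809524 - 0.012345679 = 0.011463845

0.011463845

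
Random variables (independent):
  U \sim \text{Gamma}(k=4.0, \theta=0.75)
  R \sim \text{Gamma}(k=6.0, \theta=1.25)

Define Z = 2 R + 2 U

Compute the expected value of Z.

E[Z] = 2*E[U] + 2*E[R]
E[U] = 3
E[R] = 7.5
E[Z] = 2*3 + 2*7.5 = 21

21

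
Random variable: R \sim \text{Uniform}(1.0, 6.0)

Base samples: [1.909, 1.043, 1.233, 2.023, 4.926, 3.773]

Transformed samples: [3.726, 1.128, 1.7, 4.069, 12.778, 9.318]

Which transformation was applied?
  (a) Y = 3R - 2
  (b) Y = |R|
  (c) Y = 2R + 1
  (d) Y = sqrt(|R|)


Checking option (a) Y = 3R - 2:
  R = 1.909 -> Y = 3.726 ✓
  R = 1.043 -> Y = 1.128 ✓
  R = 1.233 -> Y = 1.7 ✓
All samples match this transformation.

(a) 3R - 2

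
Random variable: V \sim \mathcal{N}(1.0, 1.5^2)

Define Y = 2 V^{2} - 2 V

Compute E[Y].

E[Y] = 2*E[V²] - 2*E[V]
E[V] = 1
E[V²] = Var(V) + (E[V])² = 2.25 + 1 = 3.25
E[Y] = 2*3.25 - 2*1 = 4.5

4.5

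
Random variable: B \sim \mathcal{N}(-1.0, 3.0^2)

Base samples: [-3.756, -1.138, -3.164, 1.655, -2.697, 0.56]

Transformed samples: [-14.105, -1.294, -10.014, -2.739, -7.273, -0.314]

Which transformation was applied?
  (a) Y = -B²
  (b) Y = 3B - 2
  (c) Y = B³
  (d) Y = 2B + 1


Checking option (a) Y = -B²:
  B = -3.756 -> Y = -14.105 ✓
  B = -1.138 -> Y = -1.294 ✓
  B = -3.164 -> Y = -10.014 ✓
All samples match this transformation.

(a) -B²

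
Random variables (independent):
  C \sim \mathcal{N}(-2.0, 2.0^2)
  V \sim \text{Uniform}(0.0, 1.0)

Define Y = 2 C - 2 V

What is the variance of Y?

For independent RVs: Var(aX + bY) = a²Var(X) + b²Var(Y)
Var(C) = 4
Var(V) = 0.083333333
Var(Y) = 2²*4 + (-2)²*0.083333333
= 4*4 + 4*0.083333333 = 16.333333

16.333333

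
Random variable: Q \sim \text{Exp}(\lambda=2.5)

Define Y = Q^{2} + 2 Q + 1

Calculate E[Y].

E[Y] = 1*E[Q²] + 2*E[Q] + 1
E[Q] = 0.4
E[Q²] = Var(Q) + (E[Q])² = 0.16 + 0.16 = 0.32
E[Y] = 1*0.32 + 2*0.4 + 1 = 2.12

2.12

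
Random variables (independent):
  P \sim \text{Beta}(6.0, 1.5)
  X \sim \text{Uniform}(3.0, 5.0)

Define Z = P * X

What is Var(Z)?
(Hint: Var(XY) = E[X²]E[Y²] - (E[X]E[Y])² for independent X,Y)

Var(XY) = E[X²]E[Y²] - (E[X]E[Y])²
E[P] = 0.8, Var(P) = 0.018823529
E[X] = 4, Var(X) = 0.33333333
E[P²] = 0.018823529 + 0.8² = 0.65882353
E[X²] = 0.33333333 + 4² = 16.333333
Var(Z) = 0.65882353*16.333333 - (0.8*4)²
= 10.760784 - 10.24 = 0.52078431

0.52078431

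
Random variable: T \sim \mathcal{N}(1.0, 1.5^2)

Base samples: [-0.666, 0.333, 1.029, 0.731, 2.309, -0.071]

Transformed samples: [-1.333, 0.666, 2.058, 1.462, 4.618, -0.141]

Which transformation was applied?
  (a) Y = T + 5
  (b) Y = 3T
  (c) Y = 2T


Checking option (c) Y = 2T:
  T = -0.666 -> Y = -1.333 ✓
  T = 0.333 -> Y = 0.666 ✓
  T = 1.029 -> Y = 2.058 ✓
All samples match this transformation.

(c) 2T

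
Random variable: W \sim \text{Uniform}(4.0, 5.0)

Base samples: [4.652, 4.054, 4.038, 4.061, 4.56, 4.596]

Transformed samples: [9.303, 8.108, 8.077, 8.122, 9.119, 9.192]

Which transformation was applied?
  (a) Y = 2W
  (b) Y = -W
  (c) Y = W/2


Checking option (a) Y = 2W:
  W = 4.652 -> Y = 9.303 ✓
  W = 4.054 -> Y = 8.108 ✓
  W = 4.038 -> Y = 8.077 ✓
All samples match this transformation.

(a) 2W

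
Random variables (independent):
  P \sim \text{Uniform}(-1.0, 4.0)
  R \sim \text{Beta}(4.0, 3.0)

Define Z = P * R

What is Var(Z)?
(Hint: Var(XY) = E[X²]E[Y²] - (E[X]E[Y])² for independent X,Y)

Var(XY) = E[X²]E[Y²] - (E[X]E[Y])²
E[P] = 1.5, Var(P) = 2.0833333
E[R] = 0.57142857, Var(R) = 0.030612245
E[P²] = 2.0833333 + 1.5² = 4.3333333
E[R²] = 0.030612245 + 0.57142857² = 0.35714286
Var(Z) = 4.3333333*0.35714286 - (1.5*0.57142857)²
= 1.547619 - 0.73469388 = 0.81292517

0.81292517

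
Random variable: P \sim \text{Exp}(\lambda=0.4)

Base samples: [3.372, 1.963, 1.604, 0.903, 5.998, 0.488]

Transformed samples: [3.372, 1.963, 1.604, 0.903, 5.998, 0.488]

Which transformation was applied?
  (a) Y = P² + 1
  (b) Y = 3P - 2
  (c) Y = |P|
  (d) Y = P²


Checking option (c) Y = |P|:
  P = 3.372 -> Y = 3.372 ✓
  P = 1.963 -> Y = 1.963 ✓
  P = 1.604 -> Y = 1.604 ✓
All samples match this transformation.

(c) |P|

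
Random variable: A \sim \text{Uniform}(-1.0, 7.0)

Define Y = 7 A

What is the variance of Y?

For Y = aA + b: Var(Y) = a² * Var(A)
Var(A) = (7 + 1)^2/12 = 5.3333333
Var(Y) = 7² * 5.3333333 = 49 * 5.3333333 = 261.33333

261.33333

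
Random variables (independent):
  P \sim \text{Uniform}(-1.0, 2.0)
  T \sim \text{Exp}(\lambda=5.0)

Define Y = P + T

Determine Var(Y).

For independent RVs: Var(aX + bY) = a²Var(X) + b²Var(Y)
Var(P) = 0.75
Var(T) = 0.04
Var(Y) = 1²*0.75 + 1²*0.04
= 1*0.75 + 1*0.04 = 0.79

0.79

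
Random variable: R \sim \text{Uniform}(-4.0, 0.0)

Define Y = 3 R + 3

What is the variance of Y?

For Y = aR + b: Var(Y) = a² * Var(R)
Var(R) = (0 + 4)^2/12 = 1.3333333
Var(Y) = 3² * 1.3333333 = 9 * 1.3333333 = 12

12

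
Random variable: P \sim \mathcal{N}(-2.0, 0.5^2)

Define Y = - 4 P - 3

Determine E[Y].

For Y = -4P - 3:
E[Y] = -4 * E[P] - 3
E[P] = -2.0 = -2
E[Y] = -4 * (-2) - 3 = 5

5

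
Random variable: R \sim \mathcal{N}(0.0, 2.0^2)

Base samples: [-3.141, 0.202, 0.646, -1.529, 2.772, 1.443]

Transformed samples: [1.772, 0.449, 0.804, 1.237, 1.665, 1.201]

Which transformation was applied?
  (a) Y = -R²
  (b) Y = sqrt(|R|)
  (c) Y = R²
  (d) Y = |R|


Checking option (b) Y = sqrt(|R|):
  R = -3.141 -> Y = 1.772 ✓
  R = 0.202 -> Y = 0.449 ✓
  R = 0.646 -> Y = 0.804 ✓
All samples match this transformation.

(b) sqrt(|R|)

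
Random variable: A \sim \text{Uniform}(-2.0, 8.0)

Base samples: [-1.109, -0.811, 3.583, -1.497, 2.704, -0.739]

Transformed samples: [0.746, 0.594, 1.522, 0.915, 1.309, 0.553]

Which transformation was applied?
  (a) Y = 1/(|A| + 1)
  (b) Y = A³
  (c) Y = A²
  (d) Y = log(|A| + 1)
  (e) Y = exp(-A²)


Checking option (d) Y = log(|A| + 1):
  A = -1.109 -> Y = 0.746 ✓
  A = -0.811 -> Y = 0.594 ✓
  A = 3.583 -> Y = 1.522 ✓
All samples match this transformation.

(d) log(|A| + 1)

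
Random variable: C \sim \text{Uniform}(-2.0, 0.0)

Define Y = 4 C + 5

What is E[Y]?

For Y = 4C + 5:
E[Y] = 4 * E[C] + 5
E[C] = (-2 + 0)/2 = -1
E[Y] = 4 * (-1) + 5 = 1

1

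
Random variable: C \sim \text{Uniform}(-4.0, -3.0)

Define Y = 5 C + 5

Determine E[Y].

For Y = 5C + 5:
E[Y] = 5 * E[C] + 5
E[C] = (-4 - 3)/2 = -3.5
E[Y] = 5 * (-3.5) + 5 = -12.5

-12.5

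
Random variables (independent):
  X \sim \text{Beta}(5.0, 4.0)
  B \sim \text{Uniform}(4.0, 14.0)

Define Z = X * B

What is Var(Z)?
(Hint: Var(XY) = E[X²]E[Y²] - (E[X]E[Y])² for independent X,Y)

Var(XY) = E[X²]E[Y²] - (E[X]E[Y])²
E[X] = 0.55555556, Var(X) = 0.024691358
E[B] = 9, Var(B) = 8.3333333
E[X²] = 0.024691358 + 0.55555556² = 0.33333333
E[B²] = 8.3333333 + 9² = 89.333333
Var(Z) = 0.33333333*89.333333 - (0.55555556*9)²
= 29.777778 - 25 = 4.7777778

4.7777778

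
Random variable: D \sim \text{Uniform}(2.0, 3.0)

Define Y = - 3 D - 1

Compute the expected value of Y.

For Y = -3D - 1:
E[Y] = -3 * E[D] - 1
E[D] = (2 + 3)/2 = 2.5
E[Y] = -3 * 2.5 - 1 = -8.5

-8.5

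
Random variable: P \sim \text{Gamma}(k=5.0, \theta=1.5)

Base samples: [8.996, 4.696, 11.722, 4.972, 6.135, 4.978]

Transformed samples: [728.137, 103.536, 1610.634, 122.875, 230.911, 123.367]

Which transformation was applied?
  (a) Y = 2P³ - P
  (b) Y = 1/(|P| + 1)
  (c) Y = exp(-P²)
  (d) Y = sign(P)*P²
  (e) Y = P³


Checking option (e) Y = P³:
  P = 8.996 -> Y = 728.137 ✓
  P = 4.696 -> Y = 103.536 ✓
  P = 11.722 -> Y = 1610.634 ✓
All samples match this transformation.

(e) P³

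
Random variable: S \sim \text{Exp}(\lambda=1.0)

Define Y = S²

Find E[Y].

Using E[X²] = Var(X) + (E[X])²:
E[S] = 1
Var(S) = 1/1.0^2 = 1
E[S²] = 1 + 1² = 1 + 1 = 2

2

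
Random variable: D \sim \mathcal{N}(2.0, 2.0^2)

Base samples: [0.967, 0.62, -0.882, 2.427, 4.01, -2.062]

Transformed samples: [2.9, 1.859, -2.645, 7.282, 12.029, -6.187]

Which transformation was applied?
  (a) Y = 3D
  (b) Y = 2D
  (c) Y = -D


Checking option (a) Y = 3D:
  D = 0.967 -> Y = 2.9 ✓
  D = 0.62 -> Y = 1.859 ✓
  D = -0.882 -> Y = -2.645 ✓
All samples match this transformation.

(a) 3D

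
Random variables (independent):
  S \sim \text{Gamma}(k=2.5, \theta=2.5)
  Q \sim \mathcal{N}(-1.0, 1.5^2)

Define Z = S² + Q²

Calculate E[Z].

E[Z] = E[S²] + E[Q²]
E[S²] = Var(S) + E[S]² = 15.625 + 39.0625 = 54.6875
E[Q²] = Var(Q) + E[Q]² = 2.25 + 1 = 3.25
E[Z] = 54.6875 + 3.25 = 57.9375

57.9375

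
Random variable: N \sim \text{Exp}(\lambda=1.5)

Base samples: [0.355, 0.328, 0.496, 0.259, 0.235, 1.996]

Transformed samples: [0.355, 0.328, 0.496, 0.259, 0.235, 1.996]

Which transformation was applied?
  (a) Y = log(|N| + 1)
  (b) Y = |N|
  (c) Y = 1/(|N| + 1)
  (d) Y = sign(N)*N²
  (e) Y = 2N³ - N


Checking option (b) Y = |N|:
  N = 0.355 -> Y = 0.355 ✓
  N = 0.328 -> Y = 0.328 ✓
  N = 0.496 -> Y = 0.496 ✓
All samples match this transformation.

(b) |N|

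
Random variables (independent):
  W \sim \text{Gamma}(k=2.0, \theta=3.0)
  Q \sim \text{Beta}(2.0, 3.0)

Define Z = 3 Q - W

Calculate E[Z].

E[Z] = -1*E[W] + 3*E[Q]
E[W] = 6
E[Q] = 0.4
E[Z] = -1*6 + 3*0.4 = -4.8

-4.8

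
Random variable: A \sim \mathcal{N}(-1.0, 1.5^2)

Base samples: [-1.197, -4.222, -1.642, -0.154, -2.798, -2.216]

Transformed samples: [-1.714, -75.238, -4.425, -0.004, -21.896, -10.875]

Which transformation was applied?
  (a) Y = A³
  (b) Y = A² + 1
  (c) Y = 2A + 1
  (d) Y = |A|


Checking option (a) Y = A³:
  A = -1.197 -> Y = -1.714 ✓
  A = -4.222 -> Y = -75.238 ✓
  A = -1.642 -> Y = -4.425 ✓
All samples match this transformation.

(a) A³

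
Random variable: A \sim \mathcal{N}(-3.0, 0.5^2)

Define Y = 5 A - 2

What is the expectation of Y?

For Y = 5A - 2:
E[Y] = 5 * E[A] - 2
E[A] = -3.0 = -3
E[Y] = 5 * (-3) - 2 = -17

-17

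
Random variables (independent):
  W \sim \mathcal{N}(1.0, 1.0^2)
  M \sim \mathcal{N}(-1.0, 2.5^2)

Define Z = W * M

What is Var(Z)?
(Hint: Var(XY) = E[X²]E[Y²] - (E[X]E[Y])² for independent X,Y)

Var(XY) = E[X²]E[Y²] - (E[X]E[Y])²
E[W] = 1, Var(W) = 1
E[M] = -1, Var(M) = 6.25
E[W²] = 1 + 1² = 2
E[M²] = 6.25 + (-1)² = 7.25
Var(Z) = 2*7.25 - (1*(-1))²
= 14.5 - 1 = 13.5

13.5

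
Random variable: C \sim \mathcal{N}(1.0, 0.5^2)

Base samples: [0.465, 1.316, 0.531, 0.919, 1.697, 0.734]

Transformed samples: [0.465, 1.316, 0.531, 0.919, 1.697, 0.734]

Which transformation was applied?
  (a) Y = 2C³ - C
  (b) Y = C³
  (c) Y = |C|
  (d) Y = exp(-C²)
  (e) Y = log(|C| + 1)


Checking option (c) Y = |C|:
  C = 0.465 -> Y = 0.465 ✓
  C = 1.316 -> Y = 1.316 ✓
  C = 0.531 -> Y = 0.531 ✓
All samples match this transformation.

(c) |C|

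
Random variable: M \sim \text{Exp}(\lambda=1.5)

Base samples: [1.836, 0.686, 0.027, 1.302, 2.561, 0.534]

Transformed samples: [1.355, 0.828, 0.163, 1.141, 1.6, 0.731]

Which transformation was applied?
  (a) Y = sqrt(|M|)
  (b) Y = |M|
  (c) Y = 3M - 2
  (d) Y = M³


Checking option (a) Y = sqrt(|M|):
  M = 1.836 -> Y = 1.355 ✓
  M = 0.686 -> Y = 0.828 ✓
  M = 0.027 -> Y = 0.163 ✓
All samples match this transformation.

(a) sqrt(|M|)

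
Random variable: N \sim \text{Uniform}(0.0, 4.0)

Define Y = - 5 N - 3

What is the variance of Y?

For Y = aN + b: Var(Y) = a² * Var(N)
Var(N) = (4 - 0)^2/12 = 1.3333333
Var(Y) = (-5)² * 1.3333333 = 25 * 1.3333333 = 33.333333

33.333333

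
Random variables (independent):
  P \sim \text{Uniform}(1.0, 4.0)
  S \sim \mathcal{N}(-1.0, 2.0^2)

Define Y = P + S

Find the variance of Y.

For independent RVs: Var(aX + bY) = a²Var(X) + b²Var(Y)
Var(P) = 0.75
Var(S) = 4
Var(Y) = 1²*0.75 + 1²*4
= 1*0.75 + 1*4 = 4.75

4.75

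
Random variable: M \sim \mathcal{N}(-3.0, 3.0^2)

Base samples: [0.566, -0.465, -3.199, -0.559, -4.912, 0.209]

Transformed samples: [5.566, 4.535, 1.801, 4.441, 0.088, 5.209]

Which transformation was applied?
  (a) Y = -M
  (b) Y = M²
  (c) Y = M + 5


Checking option (c) Y = M + 5:
  M = 0.566 -> Y = 5.566 ✓
  M = -0.465 -> Y = 4.535 ✓
  M = -3.199 -> Y = 1.801 ✓
All samples match this transformation.

(c) M + 5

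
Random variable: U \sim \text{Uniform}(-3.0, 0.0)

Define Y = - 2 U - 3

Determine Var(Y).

For Y = aU + b: Var(Y) = a² * Var(U)
Var(U) = (0 + 3)^2/12 = 0.75
Var(Y) = (-2)² * 0.75 = 4 * 0.75 = 3

3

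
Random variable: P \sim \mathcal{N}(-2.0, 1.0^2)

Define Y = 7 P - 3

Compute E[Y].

For Y = 7P - 3:
E[Y] = 7 * E[P] - 3
E[P] = -2.0 = -2
E[Y] = 7 * (-2) - 3 = -17

-17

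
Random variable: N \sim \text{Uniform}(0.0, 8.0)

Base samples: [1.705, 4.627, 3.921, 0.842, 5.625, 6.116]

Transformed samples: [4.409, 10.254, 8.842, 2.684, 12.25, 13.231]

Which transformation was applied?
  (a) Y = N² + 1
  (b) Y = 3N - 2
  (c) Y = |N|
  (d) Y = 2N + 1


Checking option (d) Y = 2N + 1:
  N = 1.705 -> Y = 4.409 ✓
  N = 4.627 -> Y = 10.254 ✓
  N = 3.921 -> Y = 8.842 ✓
All samples match this transformation.

(d) 2N + 1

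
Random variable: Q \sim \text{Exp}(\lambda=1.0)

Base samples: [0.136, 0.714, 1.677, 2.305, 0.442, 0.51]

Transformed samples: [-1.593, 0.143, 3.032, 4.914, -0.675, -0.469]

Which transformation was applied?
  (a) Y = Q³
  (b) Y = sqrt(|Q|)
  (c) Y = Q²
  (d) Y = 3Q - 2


Checking option (d) Y = 3Q - 2:
  Q = 0.136 -> Y = -1.593 ✓
  Q = 0.714 -> Y = 0.143 ✓
  Q = 1.677 -> Y = 3.032 ✓
All samples match this transformation.

(d) 3Q - 2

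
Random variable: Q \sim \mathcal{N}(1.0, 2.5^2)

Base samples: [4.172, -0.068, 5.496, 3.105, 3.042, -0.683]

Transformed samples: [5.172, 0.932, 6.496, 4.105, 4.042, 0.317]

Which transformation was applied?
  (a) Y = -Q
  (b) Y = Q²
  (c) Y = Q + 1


Checking option (c) Y = Q + 1:
  Q = 4.172 -> Y = 5.172 ✓
  Q = -0.068 -> Y = 0.932 ✓
  Q = 5.496 -> Y = 6.496 ✓
All samples match this transformation.

(c) Q + 1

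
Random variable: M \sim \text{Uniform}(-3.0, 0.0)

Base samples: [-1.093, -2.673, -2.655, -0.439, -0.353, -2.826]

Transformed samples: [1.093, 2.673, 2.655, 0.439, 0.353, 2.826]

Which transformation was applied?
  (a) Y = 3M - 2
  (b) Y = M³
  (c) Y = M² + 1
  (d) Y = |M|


Checking option (d) Y = |M|:
  M = -1.093 -> Y = 1.093 ✓
  M = -2.673 -> Y = 2.673 ✓
  M = -2.655 -> Y = 2.655 ✓
All samples match this transformation.

(d) |M|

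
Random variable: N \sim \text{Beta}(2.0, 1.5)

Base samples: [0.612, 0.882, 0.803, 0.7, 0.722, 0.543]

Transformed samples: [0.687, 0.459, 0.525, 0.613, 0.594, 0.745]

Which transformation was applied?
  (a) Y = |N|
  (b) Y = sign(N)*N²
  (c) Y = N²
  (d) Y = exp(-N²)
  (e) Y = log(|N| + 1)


Checking option (d) Y = exp(-N²):
  N = 0.612 -> Y = 0.687 ✓
  N = 0.882 -> Y = 0.459 ✓
  N = 0.803 -> Y = 0.525 ✓
All samples match this transformation.

(d) exp(-N²)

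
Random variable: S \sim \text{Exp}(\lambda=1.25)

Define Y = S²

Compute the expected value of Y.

Using E[X²] = Var(X) + (E[X])²:
E[S] = 0.8
Var(S) = 1/1.25^2 = 0.64
E[S²] = 0.64 + 0.8² = 0.64 + 0.64 = 1.28

1.28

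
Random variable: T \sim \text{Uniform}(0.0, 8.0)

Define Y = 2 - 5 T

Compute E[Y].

For Y = -5T + 2:
E[Y] = -5 * E[T] + 2
E[T] = (0 + 8)/2 = 4
E[Y] = -5 * 4 + 2 = -18

-18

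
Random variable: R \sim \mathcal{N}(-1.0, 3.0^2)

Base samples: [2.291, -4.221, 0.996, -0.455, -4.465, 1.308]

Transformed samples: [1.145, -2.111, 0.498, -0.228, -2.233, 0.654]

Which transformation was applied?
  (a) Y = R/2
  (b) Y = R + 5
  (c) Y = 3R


Checking option (a) Y = R/2:
  R = 2.291 -> Y = 1.145 ✓
  R = -4.221 -> Y = -2.111 ✓
  R = 0.996 -> Y = 0.498 ✓
All samples match this transformation.

(a) R/2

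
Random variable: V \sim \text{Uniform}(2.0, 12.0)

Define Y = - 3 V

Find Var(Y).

For Y = aV + b: Var(Y) = a² * Var(V)
Var(V) = (12 - 2)^2/12 = 8.3333333
Var(Y) = (-3)² * 8.3333333 = 9 * 8.3333333 = 75

75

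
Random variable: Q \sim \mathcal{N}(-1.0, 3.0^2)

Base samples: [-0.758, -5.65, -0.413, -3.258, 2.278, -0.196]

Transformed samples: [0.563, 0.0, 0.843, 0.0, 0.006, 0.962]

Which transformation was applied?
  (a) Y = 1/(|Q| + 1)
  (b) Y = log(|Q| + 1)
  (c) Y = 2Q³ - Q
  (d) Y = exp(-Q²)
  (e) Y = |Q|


Checking option (d) Y = exp(-Q²):
  Q = -0.758 -> Y = 0.563 ✓
  Q = -5.65 -> Y = 0.0 ✓
  Q = -0.413 -> Y = 0.843 ✓
All samples match this transformation.

(d) exp(-Q²)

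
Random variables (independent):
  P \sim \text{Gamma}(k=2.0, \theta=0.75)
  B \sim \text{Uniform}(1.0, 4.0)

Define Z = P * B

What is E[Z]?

For independent RVs: E[XY] = E[X]*E[Y]
E[P] = 1.5
E[B] = 2.5
E[Z] = 1.5 * 2.5 = 3.75

3.75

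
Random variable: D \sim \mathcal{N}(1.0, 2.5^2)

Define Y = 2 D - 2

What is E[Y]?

For Y = 2D - 2:
E[Y] = 2 * E[D] - 2
E[D] = 1.0 = 1
E[Y] = 2 * 1 - 2 = 0

0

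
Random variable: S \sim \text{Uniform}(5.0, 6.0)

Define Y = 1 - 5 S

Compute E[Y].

For Y = -5S + 1:
E[Y] = -5 * E[S] + 1
E[S] = (5 + 6)/2 = 5.5
E[Y] = -5 * 5.5 + 1 = -26.5

-26.5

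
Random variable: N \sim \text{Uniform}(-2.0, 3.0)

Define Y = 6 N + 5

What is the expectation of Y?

For Y = 6N + 5:
E[Y] = 6 * E[N] + 5
E[N] = (-2 + 3)/2 = 0.5
E[Y] = 6 * 0.5 + 5 = 8

8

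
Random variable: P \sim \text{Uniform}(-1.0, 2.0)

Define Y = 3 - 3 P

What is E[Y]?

For Y = -3P + 3:
E[Y] = -3 * E[P] + 3
E[P] = (-1 + 2)/2 = 0.5
E[Y] = -3 * 0.5 + 3 = 1.5

1.5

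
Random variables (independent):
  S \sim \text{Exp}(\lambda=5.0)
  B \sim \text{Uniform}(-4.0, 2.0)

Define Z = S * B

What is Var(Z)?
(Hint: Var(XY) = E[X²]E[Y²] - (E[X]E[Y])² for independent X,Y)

Var(XY) = E[X²]E[Y²] - (E[X]E[Y])²
E[S] = 0.2, Var(S) = 0.04
E[B] = -1, Var(B) = 3
E[S²] = 0.04 + 0.2² = 0.08
E[B²] = 3 + (-1)² = 4
Var(Z) = 0.08*4 - (0.2*(-1))²
= 0.32 - 0.04 = 0.28

0.28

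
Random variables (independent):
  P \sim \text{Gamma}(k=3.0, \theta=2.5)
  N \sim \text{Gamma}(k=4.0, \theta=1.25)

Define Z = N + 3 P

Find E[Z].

E[Z] = 3*E[P] + 1*E[N]
E[P] = 7.5
E[N] = 5
E[Z] = 3*7.5 + 1*5 = 27.5

27.5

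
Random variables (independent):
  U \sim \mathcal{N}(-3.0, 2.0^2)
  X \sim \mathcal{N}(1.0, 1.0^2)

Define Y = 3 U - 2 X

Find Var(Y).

For independent RVs: Var(aX + bY) = a²Var(X) + b²Var(Y)
Var(U) = 4
Var(X) = 1
Var(Y) = 3²*4 + (-2)²*1
= 9*4 + 4*1 = 40

40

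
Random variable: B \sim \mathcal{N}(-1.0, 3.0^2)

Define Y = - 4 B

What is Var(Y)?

For Y = aB + b: Var(Y) = a² * Var(B)
Var(B) = 3.0^2 = 9
Var(Y) = (-4)² * 9 = 16 * 9 = 144

144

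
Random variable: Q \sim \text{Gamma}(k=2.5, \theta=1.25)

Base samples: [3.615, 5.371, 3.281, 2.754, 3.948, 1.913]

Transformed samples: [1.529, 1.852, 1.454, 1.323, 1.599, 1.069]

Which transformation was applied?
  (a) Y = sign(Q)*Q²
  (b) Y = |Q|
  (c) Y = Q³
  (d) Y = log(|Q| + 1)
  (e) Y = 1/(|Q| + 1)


Checking option (d) Y = log(|Q| + 1):
  Q = 3.615 -> Y = 1.529 ✓
  Q = 5.371 -> Y = 1.852 ✓
  Q = 3.281 -> Y = 1.454 ✓
All samples match this transformation.

(d) log(|Q| + 1)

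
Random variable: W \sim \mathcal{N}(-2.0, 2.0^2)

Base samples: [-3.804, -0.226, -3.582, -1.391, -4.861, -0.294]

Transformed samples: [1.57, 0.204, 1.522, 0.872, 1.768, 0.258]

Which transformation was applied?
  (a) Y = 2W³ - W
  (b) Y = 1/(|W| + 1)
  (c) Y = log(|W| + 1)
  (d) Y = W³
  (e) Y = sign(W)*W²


Checking option (c) Y = log(|W| + 1):
  W = -3.804 -> Y = 1.57 ✓
  W = -0.226 -> Y = 0.204 ✓
  W = -3.582 -> Y = 1.522 ✓
All samples match this transformation.

(c) log(|W| + 1)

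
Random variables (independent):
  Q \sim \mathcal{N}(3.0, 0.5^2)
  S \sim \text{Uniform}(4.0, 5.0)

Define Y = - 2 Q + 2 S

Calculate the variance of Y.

For independent RVs: Var(aX + bY) = a²Var(X) + b²Var(Y)
Var(Q) = 0.25
Var(S) = 0.083333333
Var(Y) = (-2)²*0.25 + 2²*0.083333333
= 4*0.25 + 4*0.083333333 = 1.3333333

1.3333333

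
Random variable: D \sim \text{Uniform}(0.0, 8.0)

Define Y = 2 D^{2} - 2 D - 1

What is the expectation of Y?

E[Y] = 2*E[D²] - 2*E[D] - 1
E[D] = 4
E[D²] = Var(D) + (E[D])² = 5.3333333 + 16 = 21.333333
E[Y] = 2*21.333333 - 2*4 - 1 = 33.666667

33.666667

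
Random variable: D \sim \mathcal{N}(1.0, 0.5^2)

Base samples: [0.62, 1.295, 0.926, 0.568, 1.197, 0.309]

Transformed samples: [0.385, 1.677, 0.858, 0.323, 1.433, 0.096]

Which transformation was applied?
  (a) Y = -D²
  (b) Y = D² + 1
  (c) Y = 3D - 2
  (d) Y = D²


Checking option (d) Y = D²:
  D = 0.62 -> Y = 0.385 ✓
  D = 1.295 -> Y = 1.677 ✓
  D = 0.926 -> Y = 0.858 ✓
All samples match this transformation.

(d) D²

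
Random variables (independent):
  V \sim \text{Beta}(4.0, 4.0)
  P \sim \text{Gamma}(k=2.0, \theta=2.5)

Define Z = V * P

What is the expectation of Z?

For independent RVs: E[XY] = E[X]*E[Y]
E[V] = 0.5
E[P] = 5
E[Z] = 0.5 * 5 = 2.5

2.5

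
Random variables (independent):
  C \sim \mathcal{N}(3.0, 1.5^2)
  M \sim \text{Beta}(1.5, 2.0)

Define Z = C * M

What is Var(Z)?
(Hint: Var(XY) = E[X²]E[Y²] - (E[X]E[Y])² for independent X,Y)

Var(XY) = E[X²]E[Y²] - (E[X]E[Y])²
E[C] = 3, Var(C) = 2.25
E[M] = 0.42857143, Var(M) = 0.054421769
E[C²] = 2.25 + 3² = 11.25
E[M²] = 0.054421769 + 0.42857143² = 0.23809524
Var(Z) = 11.25*0.23809524 - (3*0.42857143)²
= 2.6785714 - 1.6530612 = 1.0255102

1.0255102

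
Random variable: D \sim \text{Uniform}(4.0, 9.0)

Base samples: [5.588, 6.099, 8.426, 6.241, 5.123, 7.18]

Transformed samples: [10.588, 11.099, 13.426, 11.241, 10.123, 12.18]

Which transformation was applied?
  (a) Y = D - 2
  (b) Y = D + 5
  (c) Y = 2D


Checking option (b) Y = D + 5:
  D = 5.588 -> Y = 10.588 ✓
  D = 6.099 -> Y = 11.099 ✓
  D = 8.426 -> Y = 13.426 ✓
All samples match this transformation.

(b) D + 5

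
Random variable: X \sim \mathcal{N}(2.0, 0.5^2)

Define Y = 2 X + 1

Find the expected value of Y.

For Y = 2X + 1:
E[Y] = 2 * E[X] + 1
E[X] = 2.0 = 2
E[Y] = 2 * 2 + 1 = 5

5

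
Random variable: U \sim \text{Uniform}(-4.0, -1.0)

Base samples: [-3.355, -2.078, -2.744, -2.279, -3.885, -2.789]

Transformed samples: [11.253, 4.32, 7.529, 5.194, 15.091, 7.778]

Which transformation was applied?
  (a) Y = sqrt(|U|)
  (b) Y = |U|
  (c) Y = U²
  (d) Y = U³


Checking option (c) Y = U²:
  U = -3.355 -> Y = 11.253 ✓
  U = -2.078 -> Y = 4.32 ✓
  U = -2.744 -> Y = 7.529 ✓
All samples match this transformation.

(c) U²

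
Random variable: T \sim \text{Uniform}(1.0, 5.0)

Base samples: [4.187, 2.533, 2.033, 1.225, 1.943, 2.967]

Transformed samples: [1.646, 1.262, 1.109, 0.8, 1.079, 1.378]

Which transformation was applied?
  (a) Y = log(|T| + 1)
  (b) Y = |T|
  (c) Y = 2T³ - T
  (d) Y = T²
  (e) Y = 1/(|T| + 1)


Checking option (a) Y = log(|T| + 1):
  T = 4.187 -> Y = 1.646 ✓
  T = 2.533 -> Y = 1.262 ✓
  T = 2.033 -> Y = 1.109 ✓
All samples match this transformation.

(a) log(|T| + 1)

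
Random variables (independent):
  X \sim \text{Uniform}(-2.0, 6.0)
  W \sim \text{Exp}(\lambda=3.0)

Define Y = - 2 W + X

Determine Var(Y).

For independent RVs: Var(aX + bY) = a²Var(X) + b²Var(Y)
Var(X) = 5.3333333
Var(W) = 0.11111111
Var(Y) = 1²*5.3333333 + (-2)²*0.11111111
= 1*5.3333333 + 4*0.11111111 = 5.7777778

5.7777778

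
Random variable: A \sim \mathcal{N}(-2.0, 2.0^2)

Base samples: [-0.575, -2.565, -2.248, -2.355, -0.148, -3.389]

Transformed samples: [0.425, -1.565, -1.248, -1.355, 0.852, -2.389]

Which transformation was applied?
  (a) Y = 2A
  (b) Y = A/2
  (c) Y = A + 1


Checking option (c) Y = A + 1:
  A = -0.575 -> Y = 0.425 ✓
  A = -2.565 -> Y = -1.565 ✓
  A = -2.248 -> Y = -1.248 ✓
All samples match this transformation.

(c) A + 1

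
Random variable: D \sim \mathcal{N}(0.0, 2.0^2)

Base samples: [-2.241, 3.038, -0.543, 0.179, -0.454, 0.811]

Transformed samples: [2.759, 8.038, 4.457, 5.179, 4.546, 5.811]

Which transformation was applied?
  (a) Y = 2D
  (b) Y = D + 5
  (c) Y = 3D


Checking option (b) Y = D + 5:
  D = -2.241 -> Y = 2.759 ✓
  D = 3.038 -> Y = 8.038 ✓
  D = -0.543 -> Y = 4.457 ✓
All samples match this transformation.

(b) D + 5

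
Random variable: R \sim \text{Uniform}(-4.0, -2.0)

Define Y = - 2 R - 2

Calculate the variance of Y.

For Y = aR + b: Var(Y) = a² * Var(R)
Var(R) = (-2 + 4)^2/12 = 0.33333333
Var(Y) = (-2)² * 0.33333333 = 4 * 0.33333333 = 1.3333333

1.3333333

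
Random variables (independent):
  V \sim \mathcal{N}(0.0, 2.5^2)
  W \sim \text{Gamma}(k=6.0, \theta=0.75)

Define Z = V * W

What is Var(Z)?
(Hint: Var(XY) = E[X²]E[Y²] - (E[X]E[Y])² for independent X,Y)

Var(XY) = E[X²]E[Y²] - (E[X]E[Y])²
E[V] = 0, Var(V) = 6.25
E[W] = 4.5, Var(W) = 3.375
E[V²] = 6.25 + 0² = 6.25
E[W²] = 3.375 + 4.5² = 23.625
Var(Z) = 6.25*23.625 - (0*4.5)²
= 147.65625 - 0 = 147.65625

147.65625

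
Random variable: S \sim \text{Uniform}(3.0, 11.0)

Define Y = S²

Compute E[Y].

E[S²] = Var(S) + (E[S])² = 5.3333333 + 49 = 54.333333

54.333333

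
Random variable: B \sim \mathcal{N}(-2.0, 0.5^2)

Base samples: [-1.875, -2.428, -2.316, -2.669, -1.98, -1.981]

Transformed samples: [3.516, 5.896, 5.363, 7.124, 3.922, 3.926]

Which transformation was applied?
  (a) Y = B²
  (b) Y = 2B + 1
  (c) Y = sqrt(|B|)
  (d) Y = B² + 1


Checking option (a) Y = B²:
  B = -1.875 -> Y = 3.516 ✓
  B = -2.428 -> Y = 5.896 ✓
  B = -2.316 -> Y = 5.363 ✓
All samples match this transformation.

(a) B²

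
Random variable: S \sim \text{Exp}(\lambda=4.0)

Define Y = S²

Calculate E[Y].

E[S²] = Var(S) + (E[S])² = 0.0625 + 0.0625 = 0.125

0.125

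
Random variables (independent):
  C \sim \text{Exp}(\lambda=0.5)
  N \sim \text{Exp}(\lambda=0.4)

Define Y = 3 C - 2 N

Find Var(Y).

For independent RVs: Var(aX + bY) = a²Var(X) + b²Var(Y)
Var(C) = 4
Var(N) = 6.25
Var(Y) = 3²*4 + (-2)²*6.25
= 9*4 + 4*6.25 = 61

61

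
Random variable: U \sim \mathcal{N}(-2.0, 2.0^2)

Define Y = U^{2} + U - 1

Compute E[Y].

E[Y] = 1*E[U²] + 1*E[U] - 1
E[U] = -2
E[U²] = Var(U) + (E[U])² = 4 + 4 = 8
E[Y] = 1*8 + 1*(-2) - 1 = 5

5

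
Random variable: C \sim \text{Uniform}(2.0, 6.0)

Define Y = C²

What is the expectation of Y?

E[C²] = Var(C) + (E[C])² = 1.3333333 + 16 = 17.333333

17.333333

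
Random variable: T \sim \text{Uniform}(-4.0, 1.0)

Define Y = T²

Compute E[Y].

Using E[X²] = Var(X) + (E[X])²:
E[T] = -1.5
Var(T) = (1 + 4)^2/12 = 2.0833333
E[T²] = 2.0833333 + (-1.5)² = 2.0833333 + 2.25 = 4.3333333

4.3333333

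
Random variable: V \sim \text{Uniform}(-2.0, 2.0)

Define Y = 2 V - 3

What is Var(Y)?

For Y = aV + b: Var(Y) = a² * Var(V)
Var(V) = (2 + 2)^2/12 = 1.3333333
Var(Y) = 2² * 1.3333333 = 4 * 1.3333333 = 5.3333333

5.3333333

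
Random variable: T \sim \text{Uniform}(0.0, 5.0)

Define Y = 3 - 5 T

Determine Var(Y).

For Y = aT + b: Var(Y) = a² * Var(T)
Var(T) = (5 - 0)^2/12 = 2.0833333
Var(Y) = (-5)² * 2.0833333 = 25 * 2.0833333 = 52.083333

52.083333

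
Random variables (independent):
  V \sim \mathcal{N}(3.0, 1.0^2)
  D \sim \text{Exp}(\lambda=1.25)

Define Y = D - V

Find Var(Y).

For independent RVs: Var(aX + bY) = a²Var(X) + b²Var(Y)
Var(V) = 1
Var(D) = 0.64
Var(Y) = (-1)²*1 + 1²*0.64
= 1*1 + 1*0.64 = 1.64

1.64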